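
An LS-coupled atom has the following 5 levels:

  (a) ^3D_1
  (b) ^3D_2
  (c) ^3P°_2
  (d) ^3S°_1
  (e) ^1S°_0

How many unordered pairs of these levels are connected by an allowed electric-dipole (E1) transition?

(a)–(b): forbidden (parity).
(a)–(c): allowed.
(a)–(d): forbidden (ΔL).
(a)–(e): forbidden (ΔS, ΔL).
(b)–(c): allowed.
(b)–(d): forbidden (ΔL).
(b)–(e): forbidden (ΔS, ΔL, ΔJ).
(c)–(d): forbidden (parity).
(c)–(e): forbidden (parity, ΔS, ΔJ).
(d)–(e): forbidden (parity, ΔS, ΔL).
Allowed pairs: 2 of 10.

2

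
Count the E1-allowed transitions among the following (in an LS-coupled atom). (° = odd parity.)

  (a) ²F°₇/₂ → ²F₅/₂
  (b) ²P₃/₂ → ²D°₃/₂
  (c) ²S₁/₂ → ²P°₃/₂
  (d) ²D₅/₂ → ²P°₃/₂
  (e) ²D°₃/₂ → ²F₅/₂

5

(a) allowed
(b) allowed
(c) allowed
(d) allowed
(e) allowed
Total allowed: 5 of 5.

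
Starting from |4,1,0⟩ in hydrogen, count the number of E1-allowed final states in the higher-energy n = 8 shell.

E1 requires Δl = ±1, so l_f ∈ {0, 2}; with 0 ≤ l_f ≤ n_f−1 = 7, the allowed l_f values are {0, 2}.
For l_f = 0: m_f ∈ {m_i−1, m_i, m_i+1} ∩ [−0, 0] = {0} → 1 state.
For l_f = 2: m_f ∈ {m_i−1, m_i, m_i+1} ∩ [−2, 2] = {-1, 0, 1} → 3 states.
Total: 4.

4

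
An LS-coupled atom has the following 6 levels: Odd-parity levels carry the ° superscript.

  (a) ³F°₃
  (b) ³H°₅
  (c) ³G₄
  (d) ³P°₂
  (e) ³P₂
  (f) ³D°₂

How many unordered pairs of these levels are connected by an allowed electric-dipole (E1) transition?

4

(a)–(b): forbidden (parity, ΔL, ΔJ).
(a)–(c): allowed.
(a)–(d): forbidden (parity, ΔL).
(a)–(e): forbidden (ΔL).
(a)–(f): forbidden (parity).
(b)–(c): allowed.
(b)–(d): forbidden (parity, ΔL, ΔJ).
(b)–(e): forbidden (ΔL, ΔJ).
(b)–(f): forbidden (parity, ΔL, ΔJ).
(c)–(d): forbidden (ΔL, ΔJ).
(c)–(e): forbidden (parity, ΔL, ΔJ).
(c)–(f): forbidden (ΔL, ΔJ).
(d)–(e): allowed.
(d)–(f): forbidden (parity).
(e)–(f): allowed.
Allowed pairs: 4 of 15.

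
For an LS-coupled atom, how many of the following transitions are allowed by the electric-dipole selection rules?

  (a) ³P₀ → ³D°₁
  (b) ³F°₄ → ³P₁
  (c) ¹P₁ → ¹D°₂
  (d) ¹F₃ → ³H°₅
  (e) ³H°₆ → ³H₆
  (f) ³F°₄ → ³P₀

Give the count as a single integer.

3

(a) allowed
(b) forbidden (ΔL, ΔJ fail)
(c) allowed
(d) forbidden (ΔS, ΔL, ΔJ fail)
(e) allowed
(f) forbidden (ΔL, ΔJ fail)
Total allowed: 3 of 6.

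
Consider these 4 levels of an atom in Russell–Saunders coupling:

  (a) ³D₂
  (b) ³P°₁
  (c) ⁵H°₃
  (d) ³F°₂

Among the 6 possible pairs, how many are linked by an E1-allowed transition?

(a)–(b): allowed.
(a)–(c): forbidden (ΔS, ΔL).
(a)–(d): allowed.
(b)–(c): forbidden (parity, ΔS, ΔL, ΔJ).
(b)–(d): forbidden (parity, ΔL).
(c)–(d): forbidden (parity, ΔS, ΔL).
Allowed pairs: 2 of 6.

2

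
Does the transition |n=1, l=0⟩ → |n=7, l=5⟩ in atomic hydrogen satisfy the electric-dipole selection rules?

forbidden

l: 0 → 5 (Δl = +5). Δl = ±1 ✗.
The transition is electric-dipole forbidden.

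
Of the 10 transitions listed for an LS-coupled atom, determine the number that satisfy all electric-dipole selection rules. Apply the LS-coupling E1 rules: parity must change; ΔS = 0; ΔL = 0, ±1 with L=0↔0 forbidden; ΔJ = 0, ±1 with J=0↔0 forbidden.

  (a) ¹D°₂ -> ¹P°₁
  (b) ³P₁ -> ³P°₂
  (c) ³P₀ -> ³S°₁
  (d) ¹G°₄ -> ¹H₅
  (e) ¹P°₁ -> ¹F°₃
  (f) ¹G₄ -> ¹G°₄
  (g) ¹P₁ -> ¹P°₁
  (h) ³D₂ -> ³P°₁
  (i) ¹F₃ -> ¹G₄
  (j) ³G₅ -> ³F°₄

(a) forbidden (parity fails)
(b) allowed
(c) allowed
(d) allowed
(e) forbidden (parity, ΔL, ΔJ fail)
(f) allowed
(g) allowed
(h) allowed
(i) forbidden (parity fails)
(j) allowed
Total allowed: 7 of 10.

7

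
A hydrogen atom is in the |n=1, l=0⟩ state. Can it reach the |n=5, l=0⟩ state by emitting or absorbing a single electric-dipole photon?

l: 0 → 0 (Δl = +0). Δl = ±1 ✗.
The transition is electric-dipole forbidden.

forbidden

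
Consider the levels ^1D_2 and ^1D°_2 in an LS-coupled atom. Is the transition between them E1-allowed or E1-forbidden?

Initial level: S=0, L=2, J=2, parity even. Final level: S=0, L=2, J=2, parity odd.
ΔJ = 0, ±1 (not J=0↔0): J: 2 → 2, ΔJ = +0 — ✓.
Parity must change: even → odd — ✓.
ΔS = 0: S: 0 → 0 — ✓.
ΔL = 0, ±1 (not L=0↔0): L: 2 → 2, ΔL = +0 — ✓.
All four E1 rules are satisfied.

allowed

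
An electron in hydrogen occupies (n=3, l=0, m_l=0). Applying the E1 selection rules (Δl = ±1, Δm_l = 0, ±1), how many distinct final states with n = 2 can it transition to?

E1 requires Δl = ±1, so l_f ∈ {-1, 1}; with 0 ≤ l_f ≤ n_f−1 = 1, the allowed l_f values are {1}.
For l_f = 1: m_f ∈ {m_i−1, m_i, m_i+1} ∩ [−1, 1] = {-1, 0, 1} → 3 states.
Total: 3.

3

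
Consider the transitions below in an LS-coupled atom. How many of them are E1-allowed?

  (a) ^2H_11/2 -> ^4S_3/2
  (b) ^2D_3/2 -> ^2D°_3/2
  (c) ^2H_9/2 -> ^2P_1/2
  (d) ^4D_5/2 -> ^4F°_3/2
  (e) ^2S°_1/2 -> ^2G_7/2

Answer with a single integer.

(a) forbidden (parity, ΔS, ΔL, ΔJ fail)
(b) allowed
(c) forbidden (parity, ΔL, ΔJ fail)
(d) allowed
(e) forbidden (ΔL, ΔJ fail)
Total allowed: 2 of 5.

2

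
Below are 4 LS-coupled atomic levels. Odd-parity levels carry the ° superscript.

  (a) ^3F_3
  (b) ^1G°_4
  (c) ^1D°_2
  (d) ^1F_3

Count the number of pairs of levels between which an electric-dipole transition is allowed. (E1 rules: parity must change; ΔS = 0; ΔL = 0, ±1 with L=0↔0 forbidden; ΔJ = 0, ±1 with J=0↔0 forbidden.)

2

(a)–(b): forbidden (ΔS).
(a)–(c): forbidden (ΔS).
(a)–(d): forbidden (parity, ΔS).
(b)–(c): forbidden (parity, ΔL, ΔJ).
(b)–(d): allowed.
(c)–(d): allowed.
Allowed pairs: 2 of 6.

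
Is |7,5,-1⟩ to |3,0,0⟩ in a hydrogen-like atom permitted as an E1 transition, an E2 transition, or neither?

Δl = 0 − 5 = -5; l_i + l_f = 5.
Δm_l = +1.
E1 (Δl = ±1, |Δm_l| ≤ 1): not satisfied.
E2 (Δl = 0,±2, l_i+l_f ≥ 2, |Δm_l| ≤ 2): not satisfied.

neither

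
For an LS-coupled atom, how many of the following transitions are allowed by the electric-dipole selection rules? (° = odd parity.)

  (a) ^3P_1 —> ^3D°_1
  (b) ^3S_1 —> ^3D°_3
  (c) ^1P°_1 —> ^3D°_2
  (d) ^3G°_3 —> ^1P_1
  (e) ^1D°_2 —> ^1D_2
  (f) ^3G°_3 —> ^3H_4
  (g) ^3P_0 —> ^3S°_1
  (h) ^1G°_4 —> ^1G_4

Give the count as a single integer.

5

(a) allowed
(b) forbidden (ΔL, ΔJ fail)
(c) forbidden (parity, ΔS fail)
(d) forbidden (ΔS, ΔL, ΔJ fail)
(e) allowed
(f) allowed
(g) allowed
(h) allowed
Total allowed: 5 of 8.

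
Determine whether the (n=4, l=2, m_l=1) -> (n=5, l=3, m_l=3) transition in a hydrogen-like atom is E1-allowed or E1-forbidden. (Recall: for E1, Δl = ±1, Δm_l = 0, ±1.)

forbidden

Δl = 3 − 2 = +1; the E1 rule Δl = ±1 is ok.
m_l: 1 → 3 (Δm_l = +2). |Δm_l| ≤ 1 fails.
The transition is electric-dipole forbidden.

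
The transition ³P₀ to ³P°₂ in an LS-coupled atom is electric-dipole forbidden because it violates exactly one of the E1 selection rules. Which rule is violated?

the ΔJ = 0, ±1 rule

Initial level: S=1, L=1, J=0, parity even. Final level: S=1, L=1, J=2, parity odd.
Parity must change: even → odd — ok.
ΔS = 0: S: 1 → 1 — ok.
ΔL = 0, ±1 (not L=0↔0): L: 1 → 1, ΔL = +0 — ok.
ΔJ = 0, ±1 (not J=0↔0): J: 0 → 2, ΔJ = +2 — fails.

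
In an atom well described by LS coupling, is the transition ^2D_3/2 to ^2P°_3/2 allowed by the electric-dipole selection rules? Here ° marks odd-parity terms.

Reading off the term symbols: S 1/2→1/2, L 2→1, J 3/2→3/2, parity even→odd.
Parity must change: even → odd — satisfied.
ΔS = 0: S: 1/2 → 1/2 — satisfied.
ΔL = 0, ±1 (not L=0↔0): L: 2 → 1, ΔL = -1 — satisfied.
ΔJ = 0, ±1 (not J=0↔0): J: 3/2 → 3/2, ΔJ = +0 — satisfied.
All four E1 rules are satisfied.

allowed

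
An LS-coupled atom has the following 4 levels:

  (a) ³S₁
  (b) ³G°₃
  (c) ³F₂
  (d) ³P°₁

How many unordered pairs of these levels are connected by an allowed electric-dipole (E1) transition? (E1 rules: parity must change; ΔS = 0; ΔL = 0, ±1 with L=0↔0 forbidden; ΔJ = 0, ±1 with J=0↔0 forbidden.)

2

(a)–(b): forbidden (ΔL, ΔJ).
(a)–(c): forbidden (parity, ΔL).
(a)–(d): allowed.
(b)–(c): allowed.
(b)–(d): forbidden (parity, ΔL, ΔJ).
(c)–(d): forbidden (ΔL).
Allowed pairs: 2 of 6.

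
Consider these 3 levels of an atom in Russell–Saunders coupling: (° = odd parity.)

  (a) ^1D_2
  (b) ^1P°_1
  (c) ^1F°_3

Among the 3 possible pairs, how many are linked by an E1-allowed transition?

(a)–(b): allowed.
(a)–(c): allowed.
(b)–(c): forbidden (parity, ΔL, ΔJ).
Allowed pairs: 2 of 3.

2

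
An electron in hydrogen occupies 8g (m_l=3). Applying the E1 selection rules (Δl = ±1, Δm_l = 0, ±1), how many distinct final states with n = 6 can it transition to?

5

E1 requires Δl = ±1, so l_f ∈ {3, 5}; with 0 ≤ l_f ≤ n_f−1 = 5, the allowed l_f values are {3, 5}.
For l_f = 3: m_f ∈ {m_i−1, m_i, m_i+1} ∩ [−3, 3] = {2, 3} → 2 states.
For l_f = 5: m_f ∈ {m_i−1, m_i, m_i+1} ∩ [−5, 5] = {2, 3, 4} → 3 states.
Total: 5.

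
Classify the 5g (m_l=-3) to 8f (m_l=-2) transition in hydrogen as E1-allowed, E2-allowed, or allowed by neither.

E1

Δl = 3 − 4 = -1; l_i + l_f = 7.
Δm_l = +1.
E1 (Δl = ±1, |Δm_l| ≤ 1): satisfied.
E2 (Δl = 0,±2, l_i+l_f ≥ 2, |Δm_l| ≤ 2): not satisfied.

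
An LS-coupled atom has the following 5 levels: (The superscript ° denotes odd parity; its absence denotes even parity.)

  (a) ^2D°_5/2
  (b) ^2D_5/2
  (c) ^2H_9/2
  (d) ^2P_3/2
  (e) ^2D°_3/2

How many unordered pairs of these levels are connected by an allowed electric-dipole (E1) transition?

(a)–(b): allowed.
(a)–(c): forbidden (ΔL, ΔJ).
(a)–(d): allowed.
(a)–(e): forbidden (parity).
(b)–(c): forbidden (parity, ΔL, ΔJ).
(b)–(d): forbidden (parity).
(b)–(e): allowed.
(c)–(d): forbidden (parity, ΔL, ΔJ).
(c)–(e): forbidden (ΔL, ΔJ).
(d)–(e): allowed.
Allowed pairs: 4 of 10.

4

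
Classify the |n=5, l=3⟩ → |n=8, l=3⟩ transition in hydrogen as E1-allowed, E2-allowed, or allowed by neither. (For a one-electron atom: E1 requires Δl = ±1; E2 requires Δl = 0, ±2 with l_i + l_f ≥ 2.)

E2

Δl = 3 − 3 = +0; l_i + l_f = 6.
E1 (Δl = ±1): not satisfied.
E2 (Δl = 0,±2, l_i+l_f ≥ 2): satisfied.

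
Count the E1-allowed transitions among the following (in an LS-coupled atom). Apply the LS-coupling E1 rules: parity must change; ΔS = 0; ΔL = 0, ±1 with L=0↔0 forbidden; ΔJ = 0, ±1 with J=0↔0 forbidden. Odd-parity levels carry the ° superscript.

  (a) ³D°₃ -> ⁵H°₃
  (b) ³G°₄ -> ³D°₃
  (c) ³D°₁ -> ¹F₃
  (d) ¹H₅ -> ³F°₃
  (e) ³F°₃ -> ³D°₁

(a) forbidden (parity, ΔS, ΔL fail)
(b) forbidden (parity, ΔL fail)
(c) forbidden (ΔS, ΔJ fail)
(d) forbidden (ΔS, ΔL, ΔJ fail)
(e) forbidden (parity, ΔJ fail)
Total allowed: 0 of 5.

0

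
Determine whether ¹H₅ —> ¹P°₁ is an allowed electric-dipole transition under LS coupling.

Initial level: S=0, L=5, J=5, parity even. Final level: S=0, L=1, J=1, parity odd.
Parity must change: even → odd — passes.
ΔS = 0: S: 0 → 0 — passes.
ΔL = 0, ±1 (not L=0↔0): L: 5 → 1, ΔL = -4 — fails.
ΔJ = 0, ±1 (not J=0↔0): J: 5 → 1, ΔJ = -4 — fails.
Rule(s) violated: ΔL, ΔJ.

forbidden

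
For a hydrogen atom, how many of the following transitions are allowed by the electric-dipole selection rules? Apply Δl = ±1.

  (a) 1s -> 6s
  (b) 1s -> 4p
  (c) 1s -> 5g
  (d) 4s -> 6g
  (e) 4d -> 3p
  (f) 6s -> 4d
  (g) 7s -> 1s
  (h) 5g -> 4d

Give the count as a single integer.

(a) forbidden — Δl = +0 (E1 requires Δl = ±1)
(b) allowed
(c) forbidden — Δl = +4 (E1 requires Δl = ±1)
(d) forbidden — Δl = +4 (E1 requires Δl = ±1)
(e) allowed
(f) forbidden — Δl = +2 (E1 requires Δl = ±1)
(g) forbidden — Δl = +0 (E1 requires Δl = ±1)
(h) forbidden — Δl = -2 (E1 requires Δl = ±1)
Total allowed: 2 of 8.

2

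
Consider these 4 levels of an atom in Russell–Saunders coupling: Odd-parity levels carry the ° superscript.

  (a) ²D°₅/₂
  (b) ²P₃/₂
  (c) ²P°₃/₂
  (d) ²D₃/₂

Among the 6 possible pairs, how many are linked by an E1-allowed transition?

4

(a)–(b): allowed.
(a)–(c): forbidden (parity).
(a)–(d): allowed.
(b)–(c): allowed.
(b)–(d): forbidden (parity).
(c)–(d): allowed.
Allowed pairs: 4 of 6.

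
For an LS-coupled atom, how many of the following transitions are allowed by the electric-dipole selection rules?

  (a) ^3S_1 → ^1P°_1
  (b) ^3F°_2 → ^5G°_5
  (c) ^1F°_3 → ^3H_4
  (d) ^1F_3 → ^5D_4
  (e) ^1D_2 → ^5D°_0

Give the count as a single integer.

(a) forbidden (ΔS fails)
(b) forbidden (parity, ΔS, ΔJ fail)
(c) forbidden (ΔS, ΔL fail)
(d) forbidden (parity, ΔS fail)
(e) forbidden (ΔS, ΔJ fail)
Total allowed: 0 of 5.

0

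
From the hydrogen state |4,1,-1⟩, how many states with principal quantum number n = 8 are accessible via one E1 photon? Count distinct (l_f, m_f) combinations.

4

E1 requires Δl = ±1, so l_f ∈ {0, 2}; with 0 ≤ l_f ≤ n_f−1 = 7, the allowed l_f values are {0, 2}.
For l_f = 0: m_f ∈ {m_i−1, m_i, m_i+1} ∩ [−0, 0] = {0} → 1 state.
For l_f = 2: m_f ∈ {m_i−1, m_i, m_i+1} ∩ [−2, 2] = {-2, -1, 0} → 3 states.
Total: 4.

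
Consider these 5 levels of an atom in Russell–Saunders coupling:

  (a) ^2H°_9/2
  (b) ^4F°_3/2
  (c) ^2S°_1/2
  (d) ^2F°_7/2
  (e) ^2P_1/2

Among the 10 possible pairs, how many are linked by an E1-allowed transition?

(a)–(b): forbidden (parity, ΔS, ΔL, ΔJ).
(a)–(c): forbidden (parity, ΔL, ΔJ).
(a)–(d): forbidden (parity, ΔL).
(a)–(e): forbidden (ΔL, ΔJ).
(b)–(c): forbidden (parity, ΔS, ΔL).
(b)–(d): forbidden (parity, ΔS, ΔJ).
(b)–(e): forbidden (ΔS, ΔL).
(c)–(d): forbidden (parity, ΔL, ΔJ).
(c)–(e): allowed.
(d)–(e): forbidden (ΔL, ΔJ).
Allowed pairs: 1 of 10.

1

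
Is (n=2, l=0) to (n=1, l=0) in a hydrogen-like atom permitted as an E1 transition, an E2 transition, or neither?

neither

Δl = 0 − 0 = +0; l_i + l_f = 0.
E1 (Δl = ±1): not satisfied.
E2 (Δl = 0,±2, l_i+l_f ≥ 2): not satisfied.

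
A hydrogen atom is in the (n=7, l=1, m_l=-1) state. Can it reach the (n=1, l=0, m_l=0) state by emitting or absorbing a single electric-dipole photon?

allowed

l: 1 → 0 (Δl = -1). Δl = ±1 passes.
m_l: -1 → 0 (Δm_l = +1). |Δm_l| ≤ 1 passes.
All E1 selection rules are satisfied.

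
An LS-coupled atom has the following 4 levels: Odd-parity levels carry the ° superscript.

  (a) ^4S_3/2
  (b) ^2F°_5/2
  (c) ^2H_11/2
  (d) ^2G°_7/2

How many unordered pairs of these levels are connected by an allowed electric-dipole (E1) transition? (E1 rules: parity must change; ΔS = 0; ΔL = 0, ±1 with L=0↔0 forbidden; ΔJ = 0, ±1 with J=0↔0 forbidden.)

0

(a)–(b): forbidden (ΔS, ΔL).
(a)–(c): forbidden (parity, ΔS, ΔL, ΔJ).
(a)–(d): forbidden (ΔS, ΔL, ΔJ).
(b)–(c): forbidden (ΔL, ΔJ).
(b)–(d): forbidden (parity).
(c)–(d): forbidden (ΔJ).
Allowed pairs: 0 of 6.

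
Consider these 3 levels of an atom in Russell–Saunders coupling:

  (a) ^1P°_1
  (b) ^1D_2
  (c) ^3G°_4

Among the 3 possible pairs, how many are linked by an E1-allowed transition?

1

(a)–(b): allowed.
(a)–(c): forbidden (parity, ΔS, ΔL, ΔJ).
(b)–(c): forbidden (ΔS, ΔL, ΔJ).
Allowed pairs: 1 of 3.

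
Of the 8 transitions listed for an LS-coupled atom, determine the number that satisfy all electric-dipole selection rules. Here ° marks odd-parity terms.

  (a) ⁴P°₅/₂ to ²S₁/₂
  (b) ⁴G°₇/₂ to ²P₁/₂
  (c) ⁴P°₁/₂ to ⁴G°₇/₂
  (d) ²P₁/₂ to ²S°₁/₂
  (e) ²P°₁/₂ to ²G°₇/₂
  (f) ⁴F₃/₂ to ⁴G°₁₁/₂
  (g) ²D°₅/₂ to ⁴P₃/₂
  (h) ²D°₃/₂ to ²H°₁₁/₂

(a) forbidden (ΔS, ΔJ fail)
(b) forbidden (ΔS, ΔL, ΔJ fail)
(c) forbidden (parity, ΔL, ΔJ fail)
(d) allowed
(e) forbidden (parity, ΔL, ΔJ fail)
(f) forbidden (ΔJ fails)
(g) forbidden (ΔS fails)
(h) forbidden (parity, ΔL, ΔJ fail)
Total allowed: 1 of 8.

1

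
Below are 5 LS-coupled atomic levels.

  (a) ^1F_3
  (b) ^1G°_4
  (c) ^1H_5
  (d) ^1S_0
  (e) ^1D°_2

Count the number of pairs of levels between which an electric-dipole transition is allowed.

(a)–(b): allowed.
(a)–(c): forbidden (parity, ΔL, ΔJ).
(a)–(d): forbidden (parity, ΔL, ΔJ).
(a)–(e): allowed.
(b)–(c): allowed.
(b)–(d): forbidden (ΔL, ΔJ).
(b)–(e): forbidden (parity, ΔL, ΔJ).
(c)–(d): forbidden (parity, ΔL, ΔJ).
(c)–(e): forbidden (ΔL, ΔJ).
(d)–(e): forbidden (ΔL, ΔJ).
Allowed pairs: 3 of 10.

3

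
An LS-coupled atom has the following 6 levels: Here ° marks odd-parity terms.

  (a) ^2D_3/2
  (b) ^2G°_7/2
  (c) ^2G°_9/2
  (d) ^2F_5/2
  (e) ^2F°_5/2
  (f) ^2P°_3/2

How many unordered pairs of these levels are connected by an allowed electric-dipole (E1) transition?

(a)–(b): forbidden (ΔL, ΔJ).
(a)–(c): forbidden (ΔL, ΔJ).
(a)–(d): forbidden (parity).
(a)–(e): allowed.
(a)–(f): allowed.
(b)–(c): forbidden (parity).
(b)–(d): allowed.
(b)–(e): forbidden (parity).
(b)–(f): forbidden (parity, ΔL, ΔJ).
(c)–(d): forbidden (ΔJ).
(c)–(e): forbidden (parity, ΔJ).
(c)–(f): forbidden (parity, ΔL, ΔJ).
(d)–(e): allowed.
(d)–(f): forbidden (ΔL).
(e)–(f): forbidden (parity, ΔL).
Allowed pairs: 4 of 15.

4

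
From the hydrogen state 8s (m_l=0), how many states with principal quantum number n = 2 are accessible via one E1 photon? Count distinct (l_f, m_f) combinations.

3

E1 requires Δl = ±1, so l_f ∈ {-1, 1}; with 0 ≤ l_f ≤ n_f−1 = 1, the allowed l_f values are {1}.
For l_f = 1: m_f ∈ {m_i−1, m_i, m_i+1} ∩ [−1, 1] = {-1, 0, 1} → 3 states.
Total: 3.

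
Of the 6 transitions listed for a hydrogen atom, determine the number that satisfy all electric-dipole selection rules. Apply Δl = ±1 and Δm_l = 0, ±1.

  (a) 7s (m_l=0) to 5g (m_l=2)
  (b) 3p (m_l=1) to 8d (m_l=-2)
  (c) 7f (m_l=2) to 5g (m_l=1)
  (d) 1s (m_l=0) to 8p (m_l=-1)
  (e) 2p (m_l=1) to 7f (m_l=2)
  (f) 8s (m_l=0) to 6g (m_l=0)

(a) forbidden — Δl = +4 (E1 requires Δl = ±1); Δm_l = +2 (E1 requires Δm_l = 0, ±1)
(b) forbidden — Δm_l = -3 (E1 requires Δm_l = 0, ±1)
(c) allowed
(d) allowed
(e) forbidden — Δl = +2 (E1 requires Δl = ±1)
(f) forbidden — Δl = +4 (E1 requires Δl = ±1)
Total allowed: 2 of 6.

2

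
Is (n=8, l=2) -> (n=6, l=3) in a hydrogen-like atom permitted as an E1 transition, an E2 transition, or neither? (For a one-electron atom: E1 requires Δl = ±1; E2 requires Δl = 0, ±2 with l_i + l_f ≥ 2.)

E1

Δl = 3 − 2 = +1; l_i + l_f = 5.
E1 (Δl = ±1): satisfied.
E2 (Δl = 0,±2, l_i+l_f ≥ 2): not satisfied.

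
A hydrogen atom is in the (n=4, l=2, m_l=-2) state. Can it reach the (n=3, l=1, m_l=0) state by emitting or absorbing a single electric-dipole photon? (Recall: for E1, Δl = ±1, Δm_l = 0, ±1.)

forbidden

Initial l = 2, final l = 1, so Δl = -1. E1 requires Δl = ±1: ✓.
Δm_l = 0 − (-2) = +2. E1 requires Δm_l = 0, ±1: ✗.
The transition is electric-dipole forbidden.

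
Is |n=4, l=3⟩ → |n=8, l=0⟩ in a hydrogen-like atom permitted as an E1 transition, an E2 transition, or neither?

neither

Δl = 0 − 3 = -3; l_i + l_f = 3.
E1 (Δl = ±1): not satisfied.
E2 (Δl = 0,±2, l_i+l_f ≥ 2): not satisfied.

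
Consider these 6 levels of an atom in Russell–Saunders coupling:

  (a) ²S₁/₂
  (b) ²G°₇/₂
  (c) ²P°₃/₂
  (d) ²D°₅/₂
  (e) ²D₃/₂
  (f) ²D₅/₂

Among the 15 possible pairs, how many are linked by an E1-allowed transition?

(a)–(b): forbidden (ΔL, ΔJ).
(a)–(c): allowed.
(a)–(d): forbidden (ΔL, ΔJ).
(a)–(e): forbidden (parity, ΔL).
(a)–(f): forbidden (parity, ΔL, ΔJ).
(b)–(c): forbidden (parity, ΔL, ΔJ).
(b)–(d): forbidden (parity, ΔL).
(b)–(e): forbidden (ΔL, ΔJ).
(b)–(f): forbidden (ΔL).
(c)–(d): forbidden (parity).
(c)–(e): allowed.
(c)–(f): allowed.
(d)–(e): allowed.
(d)–(f): allowed.
(e)–(f): forbidden (parity).
Allowed pairs: 5 of 15.

5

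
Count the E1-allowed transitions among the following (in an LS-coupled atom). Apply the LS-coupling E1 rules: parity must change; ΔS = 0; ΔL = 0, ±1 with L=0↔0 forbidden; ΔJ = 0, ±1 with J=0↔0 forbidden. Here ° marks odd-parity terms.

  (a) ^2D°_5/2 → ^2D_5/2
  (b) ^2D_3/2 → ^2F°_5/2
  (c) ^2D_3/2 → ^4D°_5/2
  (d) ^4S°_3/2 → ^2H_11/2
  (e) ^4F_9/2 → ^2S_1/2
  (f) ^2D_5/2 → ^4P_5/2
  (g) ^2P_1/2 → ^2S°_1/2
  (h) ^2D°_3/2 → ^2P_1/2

(a) allowed
(b) allowed
(c) forbidden (ΔS fails)
(d) forbidden (ΔS, ΔL, ΔJ fail)
(e) forbidden (parity, ΔS, ΔL, ΔJ fail)
(f) forbidden (parity, ΔS fail)
(g) allowed
(h) allowed
Total allowed: 4 of 8.

4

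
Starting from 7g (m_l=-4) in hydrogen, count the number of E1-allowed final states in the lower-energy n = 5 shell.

1

E1 requires Δl = ±1, so l_f ∈ {3, 5}; with 0 ≤ l_f ≤ n_f−1 = 4, the allowed l_f values are {3}.
For l_f = 3: m_f ∈ {m_i−1, m_i, m_i+1} ∩ [−3, 3] = {-3} → 1 state.
Total: 1.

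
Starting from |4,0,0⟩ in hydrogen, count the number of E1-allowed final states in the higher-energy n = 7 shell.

E1 requires Δl = ±1, so l_f ∈ {-1, 1}; with 0 ≤ l_f ≤ n_f−1 = 6, the allowed l_f values are {1}.
For l_f = 1: m_f ∈ {m_i−1, m_i, m_i+1} ∩ [−1, 1] = {-1, 0, 1} → 3 states.
Total: 3.

3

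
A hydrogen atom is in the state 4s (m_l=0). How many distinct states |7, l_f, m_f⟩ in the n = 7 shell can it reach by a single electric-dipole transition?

E1 requires Δl = ±1, so l_f ∈ {-1, 1}; with 0 ≤ l_f ≤ n_f−1 = 6, the allowed l_f values are {1}.
For l_f = 1: m_f ∈ {m_i−1, m_i, m_i+1} ∩ [−1, 1] = {-1, 0, 1} → 3 states.
Total: 3.

3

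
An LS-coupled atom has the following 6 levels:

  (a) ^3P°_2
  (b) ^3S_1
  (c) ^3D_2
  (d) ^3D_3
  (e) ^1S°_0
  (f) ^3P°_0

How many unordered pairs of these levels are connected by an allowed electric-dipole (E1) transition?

(a)–(b): allowed.
(a)–(c): allowed.
(a)–(d): allowed.
(a)–(e): forbidden (parity, ΔS, ΔJ).
(a)–(f): forbidden (parity, ΔJ).
(b)–(c): forbidden (parity, ΔL).
(b)–(d): forbidden (parity, ΔL, ΔJ).
(b)–(e): forbidden (ΔS, ΔL).
(b)–(f): allowed.
(c)–(d): forbidden (parity).
(c)–(e): forbidden (ΔS, ΔL, ΔJ).
(c)–(f): forbidden (ΔJ).
(d)–(e): forbidden (ΔS, ΔL, ΔJ).
(d)–(f): forbidden (ΔJ).
(e)–(f): forbidden (parity, ΔS, ΔJ).
Allowed pairs: 4 of 15.

4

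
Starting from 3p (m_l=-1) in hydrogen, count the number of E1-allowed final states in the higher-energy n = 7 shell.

E1 requires Δl = ±1, so l_f ∈ {0, 2}; with 0 ≤ l_f ≤ n_f−1 = 6, the allowed l_f values are {0, 2}.
For l_f = 0: m_f ∈ {m_i−1, m_i, m_i+1} ∩ [−0, 0] = {0} → 1 state.
For l_f = 2: m_f ∈ {m_i−1, m_i, m_i+1} ∩ [−2, 2] = {-2, -1, 0} → 3 states.
Total: 4.

4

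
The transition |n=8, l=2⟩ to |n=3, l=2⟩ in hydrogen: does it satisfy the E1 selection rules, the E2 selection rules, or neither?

Δl = 2 − 2 = +0; l_i + l_f = 4.
E1 (Δl = ±1): not satisfied.
E2 (Δl = 0,±2, l_i+l_f ≥ 2): satisfied.

E2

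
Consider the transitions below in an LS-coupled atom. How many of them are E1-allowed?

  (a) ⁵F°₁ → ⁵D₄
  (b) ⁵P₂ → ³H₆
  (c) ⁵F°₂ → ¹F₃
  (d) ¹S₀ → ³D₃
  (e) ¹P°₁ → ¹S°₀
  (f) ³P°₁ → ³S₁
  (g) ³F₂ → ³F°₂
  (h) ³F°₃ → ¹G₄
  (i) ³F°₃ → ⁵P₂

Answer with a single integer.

(a) forbidden (ΔJ fails)
(b) forbidden (parity, ΔS, ΔL, ΔJ fail)
(c) forbidden (ΔS fails)
(d) forbidden (parity, ΔS, ΔL, ΔJ fail)
(e) forbidden (parity fails)
(f) allowed
(g) allowed
(h) forbidden (ΔS fails)
(i) forbidden (ΔS, ΔL fail)
Total allowed: 2 of 9.

2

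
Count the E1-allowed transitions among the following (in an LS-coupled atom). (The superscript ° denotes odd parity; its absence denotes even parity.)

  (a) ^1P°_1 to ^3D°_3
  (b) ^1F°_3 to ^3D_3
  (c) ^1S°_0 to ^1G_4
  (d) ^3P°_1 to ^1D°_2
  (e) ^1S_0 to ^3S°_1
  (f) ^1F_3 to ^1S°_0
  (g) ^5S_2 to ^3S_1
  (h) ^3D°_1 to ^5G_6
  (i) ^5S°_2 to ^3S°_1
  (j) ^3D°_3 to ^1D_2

0

(a) forbidden (parity, ΔS, ΔJ fail)
(b) forbidden (ΔS fails)
(c) forbidden (ΔL, ΔJ fail)
(d) forbidden (parity, ΔS fail)
(e) forbidden (ΔS, ΔL fail)
(f) forbidden (ΔL, ΔJ fail)
(g) forbidden (parity, ΔS, ΔL fail)
(h) forbidden (ΔS, ΔL, ΔJ fail)
(i) forbidden (parity, ΔS, ΔL fail)
(j) forbidden (ΔS fails)
Total allowed: 0 of 10.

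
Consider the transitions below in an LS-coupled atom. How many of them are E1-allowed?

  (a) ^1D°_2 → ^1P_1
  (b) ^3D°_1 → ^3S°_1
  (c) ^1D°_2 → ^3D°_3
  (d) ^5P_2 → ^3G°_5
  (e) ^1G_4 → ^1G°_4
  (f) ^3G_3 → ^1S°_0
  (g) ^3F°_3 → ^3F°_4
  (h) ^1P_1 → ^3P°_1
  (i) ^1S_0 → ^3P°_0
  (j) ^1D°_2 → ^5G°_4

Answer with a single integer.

(a) allowed
(b) forbidden (parity, ΔL fail)
(c) forbidden (parity, ΔS fail)
(d) forbidden (ΔS, ΔL, ΔJ fail)
(e) allowed
(f) forbidden (ΔS, ΔL, ΔJ fail)
(g) forbidden (parity fails)
(h) forbidden (ΔS fails)
(i) forbidden (ΔS, ΔJ fail)
(j) forbidden (parity, ΔS, ΔL, ΔJ fail)
Total allowed: 2 of 10.

2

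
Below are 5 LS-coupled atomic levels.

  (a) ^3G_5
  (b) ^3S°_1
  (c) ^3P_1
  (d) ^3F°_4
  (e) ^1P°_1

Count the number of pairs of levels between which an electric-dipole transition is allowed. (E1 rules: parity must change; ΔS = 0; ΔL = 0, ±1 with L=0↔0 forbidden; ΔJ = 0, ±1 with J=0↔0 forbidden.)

2

(a)–(b): forbidden (ΔL, ΔJ).
(a)–(c): forbidden (parity, ΔL, ΔJ).
(a)–(d): allowed.
(a)–(e): forbidden (ΔS, ΔL, ΔJ).
(b)–(c): allowed.
(b)–(d): forbidden (parity, ΔL, ΔJ).
(b)–(e): forbidden (parity, ΔS).
(c)–(d): forbidden (ΔL, ΔJ).
(c)–(e): forbidden (ΔS).
(d)–(e): forbidden (parity, ΔS, ΔL, ΔJ).
Allowed pairs: 2 of 10.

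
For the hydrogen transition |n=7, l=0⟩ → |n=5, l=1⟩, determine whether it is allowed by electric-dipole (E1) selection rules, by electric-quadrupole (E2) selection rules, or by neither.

E1

Δl = 1 − 0 = +1; l_i + l_f = 1.
E1 (Δl = ±1): satisfied.
E2 (Δl = 0,±2, l_i+l_f ≥ 2): not satisfied.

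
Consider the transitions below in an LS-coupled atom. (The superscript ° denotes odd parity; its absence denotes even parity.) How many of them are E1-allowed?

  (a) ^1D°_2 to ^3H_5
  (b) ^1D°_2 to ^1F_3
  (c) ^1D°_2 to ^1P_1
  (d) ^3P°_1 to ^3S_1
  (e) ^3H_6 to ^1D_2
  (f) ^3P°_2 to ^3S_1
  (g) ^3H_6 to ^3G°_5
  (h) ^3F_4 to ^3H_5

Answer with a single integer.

(a) forbidden (ΔS, ΔL, ΔJ fail)
(b) allowed
(c) allowed
(d) allowed
(e) forbidden (parity, ΔS, ΔL, ΔJ fail)
(f) allowed
(g) allowed
(h) forbidden (parity, ΔL fail)
Total allowed: 5 of 8.

5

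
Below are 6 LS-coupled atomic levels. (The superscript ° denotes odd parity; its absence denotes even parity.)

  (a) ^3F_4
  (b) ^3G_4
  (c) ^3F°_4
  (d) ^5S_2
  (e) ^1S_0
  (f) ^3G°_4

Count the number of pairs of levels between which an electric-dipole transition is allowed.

4

(a)–(b): forbidden (parity).
(a)–(c): allowed.
(a)–(d): forbidden (parity, ΔS, ΔL, ΔJ).
(a)–(e): forbidden (parity, ΔS, ΔL, ΔJ).
(a)–(f): allowed.
(b)–(c): allowed.
(b)–(d): forbidden (parity, ΔS, ΔL, ΔJ).
(b)–(e): forbidden (parity, ΔS, ΔL, ΔJ).
(b)–(f): allowed.
(c)–(d): forbidden (ΔS, ΔL, ΔJ).
(c)–(e): forbidden (ΔS, ΔL, ΔJ).
(c)–(f): forbidden (parity).
(d)–(e): forbidden (parity, ΔS, ΔL, ΔJ).
(d)–(f): forbidden (ΔS, ΔL, ΔJ).
(e)–(f): forbidden (ΔS, ΔL, ΔJ).
Allowed pairs: 4 of 15.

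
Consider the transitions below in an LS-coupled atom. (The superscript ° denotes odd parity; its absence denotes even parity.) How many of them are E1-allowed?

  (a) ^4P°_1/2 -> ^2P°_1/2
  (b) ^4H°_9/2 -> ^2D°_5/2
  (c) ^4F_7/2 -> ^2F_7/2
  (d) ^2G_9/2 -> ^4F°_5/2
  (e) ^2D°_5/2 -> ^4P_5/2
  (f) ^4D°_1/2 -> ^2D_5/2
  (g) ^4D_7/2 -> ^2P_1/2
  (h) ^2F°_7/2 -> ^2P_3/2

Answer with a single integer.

(a) forbidden (parity, ΔS fail)
(b) forbidden (parity, ΔS, ΔL, ΔJ fail)
(c) forbidden (parity, ΔS fail)
(d) forbidden (ΔS, ΔJ fail)
(e) forbidden (ΔS fails)
(f) forbidden (ΔS, ΔJ fail)
(g) forbidden (parity, ΔS, ΔJ fail)
(h) forbidden (ΔL, ΔJ fail)
Total allowed: 0 of 8.

0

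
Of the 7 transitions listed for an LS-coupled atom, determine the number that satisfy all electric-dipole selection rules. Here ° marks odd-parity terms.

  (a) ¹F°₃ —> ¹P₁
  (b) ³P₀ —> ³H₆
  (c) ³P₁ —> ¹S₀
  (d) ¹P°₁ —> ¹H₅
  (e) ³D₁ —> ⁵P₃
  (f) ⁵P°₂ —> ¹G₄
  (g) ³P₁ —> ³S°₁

1

(a) forbidden (ΔL, ΔJ fail)
(b) forbidden (parity, ΔL, ΔJ fail)
(c) forbidden (parity, ΔS fail)
(d) forbidden (ΔL, ΔJ fail)
(e) forbidden (parity, ΔS, ΔJ fail)
(f) forbidden (ΔS, ΔL, ΔJ fail)
(g) allowed
Total allowed: 1 of 7.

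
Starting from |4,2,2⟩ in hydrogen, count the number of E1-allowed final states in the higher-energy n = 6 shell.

E1 requires Δl = ±1, so l_f ∈ {1, 3}; with 0 ≤ l_f ≤ n_f−1 = 5, the allowed l_f values are {1, 3}.
For l_f = 1: m_f ∈ {m_i−1, m_i, m_i+1} ∩ [−1, 1] = {1} → 1 state.
For l_f = 3: m_f ∈ {m_i−1, m_i, m_i+1} ∩ [−3, 3] = {1, 2, 3} → 3 states.
Total: 4.

4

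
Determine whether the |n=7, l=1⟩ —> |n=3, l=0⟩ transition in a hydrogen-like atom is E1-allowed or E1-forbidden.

allowed

Δl = 0 − 1 = -1; the E1 rule Δl = ±1 is passes.
All E1 selection rules are satisfied.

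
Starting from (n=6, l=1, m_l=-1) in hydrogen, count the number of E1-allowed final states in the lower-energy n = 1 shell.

1

E1 requires Δl = ±1, so l_f ∈ {0, 2}; with 0 ≤ l_f ≤ n_f−1 = 0, the allowed l_f values are {0}.
For l_f = 0: m_f ∈ {m_i−1, m_i, m_i+1} ∩ [−0, 0] = {0} → 1 state.
Total: 1.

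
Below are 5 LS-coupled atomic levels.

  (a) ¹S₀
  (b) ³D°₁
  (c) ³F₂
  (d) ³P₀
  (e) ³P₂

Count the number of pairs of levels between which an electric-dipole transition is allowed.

(a)–(b): forbidden (ΔS, ΔL).
(a)–(c): forbidden (parity, ΔS, ΔL, ΔJ).
(a)–(d): forbidden (parity, ΔS, ΔJ).
(a)–(e): forbidden (parity, ΔS, ΔJ).
(b)–(c): allowed.
(b)–(d): allowed.
(b)–(e): allowed.
(c)–(d): forbidden (parity, ΔL, ΔJ).
(c)–(e): forbidden (parity, ΔL).
(d)–(e): forbidden (parity, ΔJ).
Allowed pairs: 3 of 10.

3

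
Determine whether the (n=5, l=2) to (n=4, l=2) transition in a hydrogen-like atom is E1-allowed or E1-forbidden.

l: 2 → 2 (Δl = +0). Δl = ±1 violated.
The transition is electric-dipole forbidden.

forbidden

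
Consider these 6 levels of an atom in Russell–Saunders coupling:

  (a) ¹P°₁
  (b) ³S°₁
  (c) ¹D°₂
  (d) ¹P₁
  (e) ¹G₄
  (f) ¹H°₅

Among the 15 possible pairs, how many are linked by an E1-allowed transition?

3

(a)–(b): forbidden (parity, ΔS).
(a)–(c): forbidden (parity).
(a)–(d): allowed.
(a)–(e): forbidden (ΔL, ΔJ).
(a)–(f): forbidden (parity, ΔL, ΔJ).
(b)–(c): forbidden (parity, ΔS, ΔL).
(b)–(d): forbidden (ΔS).
(b)–(e): forbidden (ΔS, ΔL, ΔJ).
(b)–(f): forbidden (parity, ΔS, ΔL, ΔJ).
(c)–(d): allowed.
(c)–(e): forbidden (ΔL, ΔJ).
(c)–(f): forbidden (parity, ΔL, ΔJ).
(d)–(e): forbidden (parity, ΔL, ΔJ).
(d)–(f): forbidden (ΔL, ΔJ).
(e)–(f): allowed.
Allowed pairs: 3 of 15.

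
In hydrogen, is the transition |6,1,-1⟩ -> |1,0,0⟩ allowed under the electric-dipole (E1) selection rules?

allowed

l: 1 → 0 (Δl = -1). Δl = ±1 ✓.
Δm_l = 0 − (-1) = +1. E1 requires Δm_l = 0, ±1: ✓.
All E1 selection rules are satisfied.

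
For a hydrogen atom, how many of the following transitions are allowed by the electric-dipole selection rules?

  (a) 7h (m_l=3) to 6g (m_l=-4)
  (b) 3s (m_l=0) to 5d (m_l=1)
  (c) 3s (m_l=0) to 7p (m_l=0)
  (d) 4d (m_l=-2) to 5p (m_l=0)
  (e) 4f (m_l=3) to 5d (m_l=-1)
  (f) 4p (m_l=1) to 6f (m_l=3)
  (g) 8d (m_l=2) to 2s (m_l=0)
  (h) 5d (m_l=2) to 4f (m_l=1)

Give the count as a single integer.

2

(a) forbidden — Δm_l = -7 (E1 requires Δm_l = 0, ±1)
(b) forbidden — Δl = +2 (E1 requires Δl = ±1)
(c) allowed
(d) forbidden — Δm_l = +2 (E1 requires Δm_l = 0, ±1)
(e) forbidden — Δm_l = -4 (E1 requires Δm_l = 0, ±1)
(f) forbidden — Δl = +2 (E1 requires Δl = ±1); Δm_l = +2 (E1 requires Δm_l = 0, ±1)
(g) forbidden — Δl = -2 (E1 requires Δl = ±1); Δm_l = -2 (E1 requires Δm_l = 0, ±1)
(h) allowed
Total allowed: 2 of 8.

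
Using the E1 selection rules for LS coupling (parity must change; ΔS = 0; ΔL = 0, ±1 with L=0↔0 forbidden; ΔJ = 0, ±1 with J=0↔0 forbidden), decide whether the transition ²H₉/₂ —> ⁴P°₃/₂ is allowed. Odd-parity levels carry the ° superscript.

Initial level: S=1/2, L=5, J=9/2, parity even. Final level: S=3/2, L=1, J=3/2, parity odd.
ΔL = 0, ±1 (not L=0↔0): L: 5 → 1, ΔL = -4 — violated.
Parity must change: even → odd — satisfied.
ΔJ = 0, ±1 (not J=0↔0): J: 9/2 → 3/2, ΔJ = -3 — violated.
ΔS = 0: S: 1/2 → 3/2 — violated.
Rule(s) violated: ΔS, ΔL, ΔJ.

forbidden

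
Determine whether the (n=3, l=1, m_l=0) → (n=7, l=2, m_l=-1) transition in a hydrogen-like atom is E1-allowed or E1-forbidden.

allowed

l: 1 → 2 (Δl = +1). Δl = ±1 satisfied.
Δm_l = -1 − (0) = -1. E1 requires Δm_l = 0, ±1: satisfied.
All E1 selection rules are satisfied.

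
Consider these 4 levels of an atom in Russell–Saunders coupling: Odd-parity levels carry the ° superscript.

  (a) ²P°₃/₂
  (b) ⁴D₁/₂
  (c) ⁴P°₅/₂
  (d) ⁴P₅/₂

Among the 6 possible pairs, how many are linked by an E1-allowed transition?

1

(a)–(b): forbidden (ΔS).
(a)–(c): forbidden (parity, ΔS).
(a)–(d): forbidden (ΔS).
(b)–(c): forbidden (ΔJ).
(b)–(d): forbidden (parity, ΔJ).
(c)–(d): allowed.
Allowed pairs: 1 of 6.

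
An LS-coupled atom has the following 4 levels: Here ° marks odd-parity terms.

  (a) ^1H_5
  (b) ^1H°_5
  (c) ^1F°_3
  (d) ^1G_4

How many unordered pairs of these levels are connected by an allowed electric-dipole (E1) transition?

(a)–(b): allowed.
(a)–(c): forbidden (ΔL, ΔJ).
(a)–(d): forbidden (parity).
(b)–(c): forbidden (parity, ΔL, ΔJ).
(b)–(d): allowed.
(c)–(d): allowed.
Allowed pairs: 3 of 6.

3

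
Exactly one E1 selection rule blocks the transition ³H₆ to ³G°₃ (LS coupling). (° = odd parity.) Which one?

Reading off the term symbols: S 1→1, L 5→4, J 6→3, parity even→odd.
Parity must change: even → odd — ✓.
ΔL = 0, ±1 (not L=0↔0): L: 5 → 4, ΔL = -1 — ✓.
ΔJ = 0, ±1 (not J=0↔0): J: 6 → 3, ΔJ = -3 — ✗.
ΔS = 0: S: 1 → 1 — ✓.

the ΔJ = 0, ±1 rule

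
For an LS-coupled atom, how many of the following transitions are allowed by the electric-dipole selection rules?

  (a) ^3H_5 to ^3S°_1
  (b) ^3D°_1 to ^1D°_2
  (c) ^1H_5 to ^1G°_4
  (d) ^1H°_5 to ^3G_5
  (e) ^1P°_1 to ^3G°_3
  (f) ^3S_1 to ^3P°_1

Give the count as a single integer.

2

(a) forbidden (ΔL, ΔJ fail)
(b) forbidden (parity, ΔS fail)
(c) allowed
(d) forbidden (ΔS fails)
(e) forbidden (parity, ΔS, ΔL, ΔJ fail)
(f) allowed
Total allowed: 2 of 6.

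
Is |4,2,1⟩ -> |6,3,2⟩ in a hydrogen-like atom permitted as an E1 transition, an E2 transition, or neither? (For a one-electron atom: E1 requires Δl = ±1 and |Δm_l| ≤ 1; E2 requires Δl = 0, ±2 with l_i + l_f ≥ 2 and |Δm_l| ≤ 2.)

E1

Δl = 3 − 2 = +1; l_i + l_f = 5.
Δm_l = +1.
E1 (Δl = ±1, |Δm_l| ≤ 1): satisfied.
E2 (Δl = 0,±2, l_i+l_f ≥ 2, |Δm_l| ≤ 2): not satisfied.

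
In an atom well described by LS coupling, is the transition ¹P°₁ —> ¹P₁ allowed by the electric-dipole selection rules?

Initial level: S=0, L=1, J=1, parity odd. Final level: S=0, L=1, J=1, parity even.
ΔJ = 0, ±1 (not J=0↔0): J: 1 → 1, ΔJ = +0 — ✓.
ΔS = 0: S: 0 → 0 — ✓.
ΔL = 0, ±1 (not L=0↔0): L: 1 → 1, ΔL = +0 — ✓.
Parity must change: odd → even — ✓.
All four E1 rules are satisfied.

allowed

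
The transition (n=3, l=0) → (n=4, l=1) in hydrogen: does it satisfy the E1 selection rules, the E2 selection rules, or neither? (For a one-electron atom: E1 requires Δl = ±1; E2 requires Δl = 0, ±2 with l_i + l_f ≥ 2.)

Δl = 1 − 0 = +1; l_i + l_f = 1.
E1 (Δl = ±1): satisfied.
E2 (Δl = 0,±2, l_i+l_f ≥ 2): not satisfied.

E1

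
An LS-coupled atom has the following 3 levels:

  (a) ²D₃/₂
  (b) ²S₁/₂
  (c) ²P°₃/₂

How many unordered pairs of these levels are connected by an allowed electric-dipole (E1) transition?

(a)–(b): forbidden (parity, ΔL).
(a)–(c): allowed.
(b)–(c): allowed.
Allowed pairs: 2 of 3.

2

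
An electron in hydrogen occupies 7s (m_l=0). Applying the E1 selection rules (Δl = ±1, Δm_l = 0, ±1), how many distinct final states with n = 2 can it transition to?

3

E1 requires Δl = ±1, so l_f ∈ {-1, 1}; with 0 ≤ l_f ≤ n_f−1 = 1, the allowed l_f values are {1}.
For l_f = 1: m_f ∈ {m_i−1, m_i, m_i+1} ∩ [−1, 1] = {-1, 0, 1} → 3 states.
Total: 3.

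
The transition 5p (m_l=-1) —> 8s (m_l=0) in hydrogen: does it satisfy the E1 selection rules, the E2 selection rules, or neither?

Δl = 0 − 1 = -1; l_i + l_f = 1.
Δm_l = +1.
E1 (Δl = ±1, |Δm_l| ≤ 1): satisfied.
E2 (Δl = 0,±2, l_i+l_f ≥ 2, |Δm_l| ≤ 2): not satisfied.

E1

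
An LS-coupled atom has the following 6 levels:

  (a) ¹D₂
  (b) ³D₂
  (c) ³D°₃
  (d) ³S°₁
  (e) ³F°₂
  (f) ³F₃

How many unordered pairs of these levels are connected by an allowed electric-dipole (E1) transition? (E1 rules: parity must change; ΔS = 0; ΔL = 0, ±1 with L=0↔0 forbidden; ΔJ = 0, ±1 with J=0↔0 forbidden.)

(a)–(b): forbidden (parity, ΔS).
(a)–(c): forbidden (ΔS).
(a)–(d): forbidden (ΔS, ΔL).
(a)–(e): forbidden (ΔS).
(a)–(f): forbidden (parity, ΔS).
(b)–(c): allowed.
(b)–(d): forbidden (ΔL).
(b)–(e): allowed.
(b)–(f): forbidden (parity).
(c)–(d): forbidden (parity, ΔL, ΔJ).
(c)–(e): forbidden (parity).
(c)–(f): allowed.
(d)–(e): forbidden (parity, ΔL).
(d)–(f): forbidden (ΔL, ΔJ).
(e)–(f): allowed.
Allowed pairs: 4 of 15.

4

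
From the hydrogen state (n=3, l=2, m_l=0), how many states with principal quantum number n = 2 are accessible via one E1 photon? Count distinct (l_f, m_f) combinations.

3

E1 requires Δl = ±1, so l_f ∈ {1, 3}; with 0 ≤ l_f ≤ n_f−1 = 1, the allowed l_f values are {1}.
For l_f = 1: m_f ∈ {m_i−1, m_i, m_i+1} ∩ [−1, 1] = {-1, 0, 1} → 3 states.
Total: 3.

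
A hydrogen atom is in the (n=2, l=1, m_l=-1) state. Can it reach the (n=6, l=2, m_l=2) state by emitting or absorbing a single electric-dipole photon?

Δl = 2 − 1 = +1; the E1 rule Δl = ±1 is satisfied.
Δm_l = 2 − (-1) = +3. E1 requires Δm_l = 0, ±1: violated.
The transition is electric-dipole forbidden.

forbidden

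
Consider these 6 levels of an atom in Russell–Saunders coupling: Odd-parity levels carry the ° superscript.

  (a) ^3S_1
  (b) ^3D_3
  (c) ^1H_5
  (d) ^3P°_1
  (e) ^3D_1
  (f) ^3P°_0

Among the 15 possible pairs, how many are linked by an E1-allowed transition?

4

(a)–(b): forbidden (parity, ΔL, ΔJ).
(a)–(c): forbidden (parity, ΔS, ΔL, ΔJ).
(a)–(d): allowed.
(a)–(e): forbidden (parity, ΔL).
(a)–(f): allowed.
(b)–(c): forbidden (parity, ΔS, ΔL, ΔJ).
(b)–(d): forbidden (ΔJ).
(b)–(e): forbidden (parity, ΔJ).
(b)–(f): forbidden (ΔJ).
(c)–(d): forbidden (ΔS, ΔL, ΔJ).
(c)–(e): forbidden (parity, ΔS, ΔL, ΔJ).
(c)–(f): forbidden (ΔS, ΔL, ΔJ).
(d)–(e): allowed.
(d)–(f): forbidden (parity).
(e)–(f): allowed.
Allowed pairs: 4 of 15.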